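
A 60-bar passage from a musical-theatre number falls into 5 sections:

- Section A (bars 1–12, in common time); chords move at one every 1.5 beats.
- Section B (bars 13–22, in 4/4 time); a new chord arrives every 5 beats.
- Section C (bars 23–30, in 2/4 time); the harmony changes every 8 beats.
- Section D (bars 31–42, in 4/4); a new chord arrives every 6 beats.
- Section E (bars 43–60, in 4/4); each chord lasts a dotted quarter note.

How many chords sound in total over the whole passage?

A: 12 bars × 4 beats = 48 beats; 1.5 beats/chord → 32 chords.
B: 10 bars × 4 beats = 40 beats; 5 beats/chord → 8 chords.
C: 8 bars × 2 beats = 16 beats; 8 beats/chord → 2 chords.
D: 12 bars × 4 beats = 48 beats; 6 beats/chord → 8 chords.
E: 18 bars × 4 beats = 72 beats; 1.5 beats/chord → 48 chords.
Total: 32 + 8 + 2 + 8 + 48 = 98.

98 chords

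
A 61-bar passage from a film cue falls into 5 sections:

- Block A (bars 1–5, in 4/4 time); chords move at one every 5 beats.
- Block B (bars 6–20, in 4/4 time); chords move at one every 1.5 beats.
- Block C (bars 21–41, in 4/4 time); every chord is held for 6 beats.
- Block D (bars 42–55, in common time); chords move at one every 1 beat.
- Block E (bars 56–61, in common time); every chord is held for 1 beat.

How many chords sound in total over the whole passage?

138 chords

A has 20 beats and chords last 5 each, so 4 chords.
B has 60 beats and chords last 1.5 each, so 40 chords.
C has 84 beats and chords last 6 each, so 14 chords.
D has 56 beats and chords last 1 each, so 56 chords.
E has 24 beats and chords last 1 each, so 24 chords.
Total: 4 + 40 + 14 + 56 + 24 = 138.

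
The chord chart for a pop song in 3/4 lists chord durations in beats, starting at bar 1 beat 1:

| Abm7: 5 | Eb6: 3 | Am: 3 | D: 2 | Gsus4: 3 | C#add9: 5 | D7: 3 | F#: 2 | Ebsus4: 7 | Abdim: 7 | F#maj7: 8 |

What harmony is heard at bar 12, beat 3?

Abdim

Beat 3 of bar 12 is beat (12−1)×3 + 3 = 36 overall.
Running totals: Abm7 ends at 5, Eb6 ends at 8, Am ends at 11, D ends at 13, Gsus4 ends at 16, C#add9 ends at 21, D7 ends at 24, F# ends at 26, Ebsus4 ends at 33, Abdim ends at 40.
Beat 36 falls within Abdim.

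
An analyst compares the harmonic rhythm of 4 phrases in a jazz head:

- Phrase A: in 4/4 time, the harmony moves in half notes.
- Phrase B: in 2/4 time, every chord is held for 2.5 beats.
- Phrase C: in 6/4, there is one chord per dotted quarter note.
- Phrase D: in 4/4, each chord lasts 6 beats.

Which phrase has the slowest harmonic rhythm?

Phrase D

A: 4 beats/bar ÷ 2 beats/chord = 2 chords/bar.
B: 2 beats/bar ÷ 2.5 beats/chord = 0.8 chords/bar.
C: 6 beats/bar ÷ 1.5 beats/chord = 4 chords/bar.
D: 4 beats/bar ÷ 6 beats/chord = 2/3 chords/bar.
Slowest is D at 2/3 chords/bar.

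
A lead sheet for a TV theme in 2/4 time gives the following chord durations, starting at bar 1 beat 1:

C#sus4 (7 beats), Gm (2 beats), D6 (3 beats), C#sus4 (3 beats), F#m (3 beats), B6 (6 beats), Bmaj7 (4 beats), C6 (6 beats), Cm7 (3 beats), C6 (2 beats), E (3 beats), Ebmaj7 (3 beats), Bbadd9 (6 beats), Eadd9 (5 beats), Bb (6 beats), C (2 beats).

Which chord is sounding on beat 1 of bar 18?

Beat 1 of bar 18 is beat (18−1)×2 + 1 = 35 overall.
Running totals: C#sus4 ends at 7, Gm ends at 9, D6 ends at 12, C#sus4 ends at 15, F#m ends at 18, B6 ends at 24, Bmaj7 ends at 28, C6 ends at 34, Cm7 ends at 37.
Beat 35 falls within Cm7.

Cm7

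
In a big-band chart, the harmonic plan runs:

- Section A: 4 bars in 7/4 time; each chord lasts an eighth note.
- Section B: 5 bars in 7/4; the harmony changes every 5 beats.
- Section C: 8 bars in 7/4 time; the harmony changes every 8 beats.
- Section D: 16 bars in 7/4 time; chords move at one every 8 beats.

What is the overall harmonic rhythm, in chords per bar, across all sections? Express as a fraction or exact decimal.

28/11 chords per bar

A: 4 bars of 7 beats is 28 beats; at 0.5 beats each that's 56 chords.
B: 5 bars of 7 beats is 35 beats; at 5 beats each that's 7 chords.
C: 8 bars of 7 beats is 56 beats; at 8 beats each that's 7 chords.
D: 16 bars of 7 beats is 112 beats; at 8 beats each that's 14 chords.
Overall: 84 chords over 33 bars → 84/33 = 28/11 chords per bar.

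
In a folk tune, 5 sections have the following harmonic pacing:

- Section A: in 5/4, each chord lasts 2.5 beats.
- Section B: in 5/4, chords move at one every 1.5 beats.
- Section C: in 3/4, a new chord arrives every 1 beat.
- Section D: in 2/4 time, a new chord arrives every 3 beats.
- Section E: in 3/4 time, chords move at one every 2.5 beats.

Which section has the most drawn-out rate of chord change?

Section D

A: each chord is 2.5 beats in 5/4, so 2 per bar.
B: each chord is 1.5 beats in 5/4, so 10/3 per bar.
C: each chord is 1 beat in 3/4, so 3 per bar.
D: each chord is 3 beats in 2/4, so 2/3 per bar.
E: each chord is 2.5 beats in 3/4, so 1.2 per bar.
Slowest is D at 2/3 chords/bar.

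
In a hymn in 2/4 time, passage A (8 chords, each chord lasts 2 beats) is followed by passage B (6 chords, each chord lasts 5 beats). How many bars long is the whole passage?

23 bars

A: 8 × 2 = 16 beats = 8 bars.
B: 6 × 5 = 30 beats = 15 bars.
Total: 8 + 15 = 23 bars.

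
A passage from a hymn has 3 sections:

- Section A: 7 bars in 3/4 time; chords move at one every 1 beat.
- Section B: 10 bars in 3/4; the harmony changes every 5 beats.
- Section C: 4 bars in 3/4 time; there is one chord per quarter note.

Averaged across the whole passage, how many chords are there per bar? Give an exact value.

13/7 chords per bar

A: 7 bars of 3 beats is 21 beats; at 1 beat each that's 21 chords.
B: 10 bars of 3 beats is 30 beats; at 5 beats each that's 6 chords.
C: 4 bars of 3 beats is 12 beats; at 1 beat each that's 12 chords.
Overall: 39 chords over 21 bars → 39/21 = 13/7 chords per bar.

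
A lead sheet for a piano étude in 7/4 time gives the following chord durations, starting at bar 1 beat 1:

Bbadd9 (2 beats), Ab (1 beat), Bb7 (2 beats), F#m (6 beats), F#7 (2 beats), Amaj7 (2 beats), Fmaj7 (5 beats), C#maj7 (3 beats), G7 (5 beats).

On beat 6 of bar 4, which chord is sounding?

G7

Beat 6 of bar 4 is beat (4−1)×7 + 6 = 27 overall.
Running totals: Bbadd9 ends at 2, Ab ends at 3, Bb7 ends at 5, F#m ends at 11, F#7 ends at 13, Amaj7 ends at 15, Fmaj7 ends at 20, C#maj7 ends at 23, G7 ends at 28.
Beat 27 falls within G7.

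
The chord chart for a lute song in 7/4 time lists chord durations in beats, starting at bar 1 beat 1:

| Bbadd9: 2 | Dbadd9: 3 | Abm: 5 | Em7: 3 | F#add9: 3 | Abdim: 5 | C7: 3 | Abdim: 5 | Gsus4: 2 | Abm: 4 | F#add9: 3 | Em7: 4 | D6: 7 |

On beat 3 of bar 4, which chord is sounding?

Beat 3 of bar 4 is beat (4−1)×7 + 3 = 24 overall.
Running totals: Bbadd9 ends at 2, Dbadd9 ends at 5, Abm ends at 10, Em7 ends at 13, F#add9 ends at 16, Abdim ends at 21, C7 ends at 24.
Beat 24 falls within C7.

C7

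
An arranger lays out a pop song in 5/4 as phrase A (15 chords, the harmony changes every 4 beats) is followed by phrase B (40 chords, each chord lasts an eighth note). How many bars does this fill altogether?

A: 15 × 4 = 60 beats = 12 bars.
B: 40 × 0.5 = 20 beats = 4 bars.
Total: 12 + 4 = 16 bars.

16 bars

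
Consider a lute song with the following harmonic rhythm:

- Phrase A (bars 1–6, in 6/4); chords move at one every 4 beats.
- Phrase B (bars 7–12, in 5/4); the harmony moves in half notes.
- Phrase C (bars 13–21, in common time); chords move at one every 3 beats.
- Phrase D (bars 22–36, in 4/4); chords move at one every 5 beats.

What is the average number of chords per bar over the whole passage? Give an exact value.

4/3 chords per bar

A: 6 bars of 6 beats is 36 beats; at 4 beats each that's 9 chords.
B: 6 bars of 5 beats is 30 beats; at 2 beats each that's 15 chords.
C: 9 bars of 4 beats is 36 beats; at 3 beats each that's 12 chords.
D: 15 bars of 4 beats is 60 beats; at 5 beats each that's 12 chords.
Overall: 48 chords over 36 bars → 48/36 = 4/3 chords per bar.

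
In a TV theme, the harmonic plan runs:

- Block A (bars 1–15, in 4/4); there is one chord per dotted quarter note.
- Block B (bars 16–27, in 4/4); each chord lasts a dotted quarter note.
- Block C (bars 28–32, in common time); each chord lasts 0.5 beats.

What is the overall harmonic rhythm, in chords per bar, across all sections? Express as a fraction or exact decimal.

A: 15 × 4 = 60 beats ÷ 1.5 = 40 chords.
B: 12 × 4 = 48 beats ÷ 1.5 = 32 chords.
C: 5 × 4 = 20 beats ÷ 0.5 = 40 chords.
Overall: 112 chords over 32 bars → 112/32 = 3.5 chords per bar.

3.5 chords per bar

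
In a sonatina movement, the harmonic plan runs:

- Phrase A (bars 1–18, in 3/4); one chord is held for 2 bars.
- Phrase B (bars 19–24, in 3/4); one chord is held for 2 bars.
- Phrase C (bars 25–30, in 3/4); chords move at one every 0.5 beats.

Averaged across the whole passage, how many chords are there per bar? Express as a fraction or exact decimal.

1.6 chords per bar

A: 18 × 3 = 54 beats ÷ 6 = 9 chords.
B: 6 × 3 = 18 beats ÷ 6 = 3 chords.
C: 6 × 3 = 18 beats ÷ 0.5 = 36 chords.
Overall: 48 chords over 30 bars → 48/30 = 1.6 chords per bar.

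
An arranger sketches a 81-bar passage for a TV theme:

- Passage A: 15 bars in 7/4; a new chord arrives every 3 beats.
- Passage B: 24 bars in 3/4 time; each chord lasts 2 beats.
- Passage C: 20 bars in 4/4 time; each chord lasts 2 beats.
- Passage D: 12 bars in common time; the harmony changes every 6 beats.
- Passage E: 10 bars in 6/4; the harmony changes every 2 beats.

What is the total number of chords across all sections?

149 chords

A has 105 beats and chords last 3 each, so 35 chords.
B has 72 beats and chords last 2 each, so 36 chords.
C has 80 beats and chords last 2 each, so 40 chords.
D has 48 beats and chords last 6 each, so 8 chords.
E has 60 beats and chords last 2 each, so 30 chords.
Total: 35 + 36 + 40 + 8 + 30 = 149.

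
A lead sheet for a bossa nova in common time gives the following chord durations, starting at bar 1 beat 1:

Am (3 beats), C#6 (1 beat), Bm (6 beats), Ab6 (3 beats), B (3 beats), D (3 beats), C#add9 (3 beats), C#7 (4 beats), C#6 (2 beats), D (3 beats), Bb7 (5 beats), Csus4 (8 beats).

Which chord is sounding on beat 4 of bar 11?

Beat 4 of bar 11 is beat (11−1)×4 + 4 = 44 overall.
Running totals: Am ends at 3, C#6 ends at 4, Bm ends at 10, Ab6 ends at 13, B ends at 16, D ends at 19, C#add9 ends at 22, C#7 ends at 26, C#6 ends at 28, D ends at 31, Bb7 ends at 36, Csus4 ends at 44.
Beat 44 falls within Csus4.

Csus4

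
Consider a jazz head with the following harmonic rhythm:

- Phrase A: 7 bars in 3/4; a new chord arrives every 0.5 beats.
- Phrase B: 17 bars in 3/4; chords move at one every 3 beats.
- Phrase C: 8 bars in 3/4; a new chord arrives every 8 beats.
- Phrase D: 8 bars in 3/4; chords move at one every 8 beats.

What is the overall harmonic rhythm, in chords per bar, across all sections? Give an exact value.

A: 7 bars of 3 beats is 21 beats; at 0.5 beats each that's 42 chords.
B: 17 bars of 3 beats is 51 beats; at 3 beats each that's 17 chords.
C: 8 bars of 3 beats is 24 beats; at 8 beats each that's 3 chords.
D: 8 bars of 3 beats is 24 beats; at 8 beats each that's 3 chords.
Overall: 65 chords over 40 bars → 65/40 = 1.625 chords per bar.

1.625 chords per bar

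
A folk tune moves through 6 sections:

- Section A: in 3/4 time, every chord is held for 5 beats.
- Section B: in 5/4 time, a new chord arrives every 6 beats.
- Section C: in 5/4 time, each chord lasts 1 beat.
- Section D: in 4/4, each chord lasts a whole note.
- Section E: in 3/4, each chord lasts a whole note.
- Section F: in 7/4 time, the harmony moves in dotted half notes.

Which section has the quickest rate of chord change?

Section C

A: each chord is 5 beats in 3/4, so 0.6 per bar.
B: each chord is 6 beats in 5/4, so 5/6 per bar.
C: each chord is 1 beat in 5/4, so 5 per bar.
D: each chord is 4 beats in 4/4, so 1 per bar.
E: each chord is 4 beats in 3/4, so 0.75 per bar.
F: each chord is 3 beats in 7/4, so 7/3 per bar.
Fastest is C at 5 chords/bar.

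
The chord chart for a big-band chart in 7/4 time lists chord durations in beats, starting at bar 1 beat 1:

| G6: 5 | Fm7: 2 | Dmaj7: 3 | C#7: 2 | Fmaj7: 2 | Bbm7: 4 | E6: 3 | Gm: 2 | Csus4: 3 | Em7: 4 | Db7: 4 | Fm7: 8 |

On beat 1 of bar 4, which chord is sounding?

Gm

Beat 1 of bar 4 is beat (4−1)×7 + 1 = 22 overall.
Running totals: G6 ends at 5, Fm7 ends at 7, Dmaj7 ends at 10, C#7 ends at 12, Fmaj7 ends at 14, Bbm7 ends at 18, E6 ends at 21, Gm ends at 23.
Beat 22 falls within Gm.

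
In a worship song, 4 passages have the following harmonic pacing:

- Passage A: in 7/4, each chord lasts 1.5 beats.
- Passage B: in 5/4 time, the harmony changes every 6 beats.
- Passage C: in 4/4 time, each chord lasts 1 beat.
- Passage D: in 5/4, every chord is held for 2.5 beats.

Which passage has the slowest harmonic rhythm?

A: 7 beats/bar ÷ 1.5 beats/chord = 14/3 chords/bar.
B: 5 beats/bar ÷ 6 beats/chord = 5/6 chords/bar.
C: 4 beats/bar ÷ 1 beat/chord = 4 chords/bar.
D: 5 beats/bar ÷ 2.5 beats/chord = 2 chords/bar.
Slowest is B at 5/6 chords/bar.

Passage B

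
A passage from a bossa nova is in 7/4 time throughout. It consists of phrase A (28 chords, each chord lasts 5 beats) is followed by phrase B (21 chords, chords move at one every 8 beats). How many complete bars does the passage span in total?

A: 28 × 5 = 140 beats = 20 bars.
B: 21 × 8 = 168 beats = 24 bars.
Total: 20 + 24 = 44 bars.

44 bars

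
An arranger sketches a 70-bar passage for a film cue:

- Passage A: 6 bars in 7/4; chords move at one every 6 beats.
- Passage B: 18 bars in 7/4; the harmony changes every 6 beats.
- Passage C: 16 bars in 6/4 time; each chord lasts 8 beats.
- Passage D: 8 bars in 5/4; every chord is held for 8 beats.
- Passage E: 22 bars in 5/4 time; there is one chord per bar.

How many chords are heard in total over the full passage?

A has 42 beats and chords last 6 each, so 7 chords.
B has 126 beats and chords last 6 each, so 21 chords.
C has 96 beats and chords last 8 each, so 12 chords.
D has 40 beats and chords last 8 each, so 5 chords.
E has 110 beats and chords last 5 each, so 22 chords.
Total: 7 + 21 + 12 + 5 + 22 = 67.

67 chords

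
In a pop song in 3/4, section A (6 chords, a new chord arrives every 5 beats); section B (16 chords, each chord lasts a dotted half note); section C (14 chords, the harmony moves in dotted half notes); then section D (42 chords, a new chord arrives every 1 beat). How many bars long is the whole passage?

54 bars

A: 6 × 5 = 30 beats = 10 bars.
B: 16 × 3 = 48 beats = 16 bars.
C: 14 × 3 = 42 beats = 14 bars.
D: 42 × 1 = 42 beats = 14 bars.
Total: 10 + 16 + 14 + 14 = 54 bars.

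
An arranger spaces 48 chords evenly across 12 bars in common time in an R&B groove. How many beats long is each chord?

1 beat

12 bars × 4 beats/bar = 48 beats total.
48 beats ÷ 48 chords = 1 beats per chord.
(That is a quarter note.)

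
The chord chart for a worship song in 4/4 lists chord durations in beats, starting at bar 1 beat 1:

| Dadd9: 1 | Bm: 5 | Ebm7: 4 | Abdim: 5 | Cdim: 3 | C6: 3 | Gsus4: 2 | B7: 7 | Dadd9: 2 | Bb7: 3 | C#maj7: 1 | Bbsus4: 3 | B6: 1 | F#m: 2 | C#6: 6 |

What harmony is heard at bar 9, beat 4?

C#maj7

Beat 4 of bar 9 is beat (9−1)×4 + 4 = 36 overall.
Running totals: Dadd9 ends at 1, Bm ends at 6, Ebm7 ends at 10, Abdim ends at 15, Cdim ends at 18, C6 ends at 21, Gsus4 ends at 23, B7 ends at 30, Dadd9 ends at 32, Bb7 ends at 35, C#maj7 ends at 36.
Beat 36 falls within C#maj7.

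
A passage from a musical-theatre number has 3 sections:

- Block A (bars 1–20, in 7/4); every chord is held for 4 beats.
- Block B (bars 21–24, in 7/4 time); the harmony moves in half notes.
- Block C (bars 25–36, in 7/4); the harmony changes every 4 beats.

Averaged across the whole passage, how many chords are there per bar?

A: 20 × 7 = 140 beats ÷ 4 = 35 chords.
B: 4 × 7 = 28 beats ÷ 2 = 14 chords.
C: 12 × 7 = 84 beats ÷ 4 = 21 chords.
Overall: 70 chords over 36 bars → 70/36 = 35/18 chords per bar.

35/18 chords per bar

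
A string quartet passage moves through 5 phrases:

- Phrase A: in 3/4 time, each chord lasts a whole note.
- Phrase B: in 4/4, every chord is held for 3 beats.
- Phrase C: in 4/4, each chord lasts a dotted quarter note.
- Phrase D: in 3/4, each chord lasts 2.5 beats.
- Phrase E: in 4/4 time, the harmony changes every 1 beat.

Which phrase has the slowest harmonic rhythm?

Phrase A

A: each chord is 4 beats in 3/4, so 0.75 per bar.
B: each chord is 3 beats in 4/4, so 4/3 per bar.
C: each chord is 1.5 beats in 4/4, so 8/3 per bar.
D: each chord is 2.5 beats in 3/4, so 1.2 per bar.
E: each chord is 1 beat in 4/4, so 4 per bar.
Slowest is A at 0.75 chords/bar.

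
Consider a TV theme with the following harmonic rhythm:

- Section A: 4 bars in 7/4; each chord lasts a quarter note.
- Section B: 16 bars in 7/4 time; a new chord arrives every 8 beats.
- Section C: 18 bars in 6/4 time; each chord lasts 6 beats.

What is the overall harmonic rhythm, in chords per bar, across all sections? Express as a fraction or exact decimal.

A: 4 bars of 7 beats is 28 beats; at 1 beat each that's 28 chords.
B: 16 bars of 7 beats is 112 beats; at 8 beats each that's 14 chords.
C: 18 bars of 6 beats is 108 beats; at 6 beats each that's 18 chords.
Overall: 60 chords over 38 bars → 60/38 = 30/19 chords per bar.

30/19 chords per bar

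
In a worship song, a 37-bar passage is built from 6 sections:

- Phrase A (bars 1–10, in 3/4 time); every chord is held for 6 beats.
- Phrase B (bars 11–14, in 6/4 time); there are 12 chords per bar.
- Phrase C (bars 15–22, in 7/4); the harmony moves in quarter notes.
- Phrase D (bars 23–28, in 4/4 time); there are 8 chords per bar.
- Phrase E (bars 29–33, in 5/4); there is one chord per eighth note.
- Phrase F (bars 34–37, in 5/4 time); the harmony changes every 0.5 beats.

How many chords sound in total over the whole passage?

247 chords

A has 30 beats and chords last 6 each, so 5 chords.
B has 24 beats and chords last 0.5 each, so 48 chords.
C has 56 beats and chords last 1 each, so 56 chords.
D has 24 beats and chords last 0.5 each, so 48 chords.
E has 25 beats and chords last 0.5 each, so 50 chords.
F has 20 beats and chords last 0.5 each, so 40 chords.
Total: 5 + 48 + 56 + 48 + 50 + 40 = 247.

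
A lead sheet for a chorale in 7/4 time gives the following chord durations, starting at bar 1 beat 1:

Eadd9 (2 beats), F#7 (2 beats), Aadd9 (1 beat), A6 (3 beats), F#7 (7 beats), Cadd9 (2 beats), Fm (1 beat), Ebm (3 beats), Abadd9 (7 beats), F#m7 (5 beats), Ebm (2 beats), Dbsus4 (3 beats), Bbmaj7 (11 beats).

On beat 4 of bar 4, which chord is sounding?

Abadd9

Beat 4 of bar 4 is beat (4−1)×7 + 4 = 25 overall.
Running totals: Eadd9 ends at 2, F#7 ends at 4, Aadd9 ends at 5, A6 ends at 8, F#7 ends at 15, Cadd9 ends at 17, Fm ends at 18, Ebm ends at 21, Abadd9 ends at 28.
Beat 25 falls within Abadd9.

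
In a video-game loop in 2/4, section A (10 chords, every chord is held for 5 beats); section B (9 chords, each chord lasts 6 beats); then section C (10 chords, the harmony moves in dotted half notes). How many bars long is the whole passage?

67 bars

A: 10 × 5 = 50 beats = 25 bars.
B: 9 × 6 = 54 beats = 27 bars.
C: 10 × 3 = 30 beats = 15 bars.
Total: 25 + 27 + 15 = 67 bars.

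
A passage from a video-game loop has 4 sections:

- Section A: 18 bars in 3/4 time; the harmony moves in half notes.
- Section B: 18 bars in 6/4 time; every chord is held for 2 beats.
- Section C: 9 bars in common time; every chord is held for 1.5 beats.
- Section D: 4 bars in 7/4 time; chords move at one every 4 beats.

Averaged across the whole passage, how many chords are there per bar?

16/7 chords per bar

A: 18 × 3 = 54 beats ÷ 2 = 27 chords.
B: 18 × 6 = 108 beats ÷ 2 = 54 chords.
C: 9 × 4 = 36 beats ÷ 1.5 = 24 chords.
D: 4 × 7 = 28 beats ÷ 4 = 7 chords.
Overall: 112 chords over 49 bars → 112/49 = 16/7 chords per bar.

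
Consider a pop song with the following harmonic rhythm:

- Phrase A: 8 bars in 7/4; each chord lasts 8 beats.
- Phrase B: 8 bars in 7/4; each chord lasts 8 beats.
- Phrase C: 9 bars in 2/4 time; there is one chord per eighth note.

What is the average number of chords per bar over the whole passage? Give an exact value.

2 chords per bar

A: 8 bars of 7 beats is 56 beats; at 8 beats each that's 7 chords.
B: 8 bars of 7 beats is 56 beats; at 8 beats each that's 7 chords.
C: 9 bars of 2 beats is 18 beats; at 0.5 beats each that's 36 chords.
Overall: 50 chords over 25 bars → 50/25 = 2 chords per bar.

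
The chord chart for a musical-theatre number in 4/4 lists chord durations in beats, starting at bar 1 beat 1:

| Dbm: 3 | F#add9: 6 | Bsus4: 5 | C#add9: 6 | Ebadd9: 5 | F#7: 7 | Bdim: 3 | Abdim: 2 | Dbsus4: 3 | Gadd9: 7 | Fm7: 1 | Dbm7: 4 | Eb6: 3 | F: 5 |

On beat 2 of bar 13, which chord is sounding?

Dbm7

Beat 2 of bar 13 is beat (13−1)×4 + 2 = 50 overall.
Running totals: Dbm ends at 3, F#add9 ends at 9, Bsus4 ends at 14, C#add9 ends at 20, Ebadd9 ends at 25, F#7 ends at 32, Bdim ends at 35, Abdim ends at 37, Dbsus4 ends at 40, Gadd9 ends at 47, Fm7 ends at 48, Dbm7 ends at 52.
Beat 50 falls within Dbm7.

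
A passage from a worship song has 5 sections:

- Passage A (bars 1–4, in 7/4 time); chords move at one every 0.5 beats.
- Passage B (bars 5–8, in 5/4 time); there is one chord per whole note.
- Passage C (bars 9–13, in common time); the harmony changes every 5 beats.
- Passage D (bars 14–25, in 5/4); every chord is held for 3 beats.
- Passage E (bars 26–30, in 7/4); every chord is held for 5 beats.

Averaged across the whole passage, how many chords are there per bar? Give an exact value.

A: 4 × 7 = 28 beats ÷ 0.5 = 56 chords.
B: 4 × 5 = 20 beats ÷ 4 = 5 chords.
C: 5 × 4 = 20 beats ÷ 5 = 4 chords.
D: 12 × 5 = 60 beats ÷ 3 = 20 chords.
E: 5 × 7 = 35 beats ÷ 5 = 7 chords.
Overall: 92 chords over 30 bars → 92/30 = 46/15 chords per bar.

46/15 chords per bar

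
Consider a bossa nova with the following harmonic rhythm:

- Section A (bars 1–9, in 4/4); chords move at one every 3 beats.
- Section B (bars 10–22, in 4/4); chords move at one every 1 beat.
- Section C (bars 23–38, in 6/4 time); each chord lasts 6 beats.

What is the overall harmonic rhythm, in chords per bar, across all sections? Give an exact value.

40/19 chords per bar

A: 9 bars of 4 beats is 36 beats; at 3 beats each that's 12 chords.
B: 13 bars of 4 beats is 52 beats; at 1 beat each that's 52 chords.
C: 16 bars of 6 beats is 96 beats; at 6 beats each that's 16 chords.
Overall: 80 chords over 38 bars → 80/38 = 40/19 chords per bar.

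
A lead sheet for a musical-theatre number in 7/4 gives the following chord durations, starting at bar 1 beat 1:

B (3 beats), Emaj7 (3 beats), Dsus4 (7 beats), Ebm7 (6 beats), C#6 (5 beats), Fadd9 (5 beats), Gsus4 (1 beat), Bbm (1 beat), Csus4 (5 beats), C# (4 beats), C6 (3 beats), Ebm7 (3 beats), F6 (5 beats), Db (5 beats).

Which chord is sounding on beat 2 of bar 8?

Beat 2 of bar 8 is beat (8−1)×7 + 2 = 51 overall.
Running totals: B ends at 3, Emaj7 ends at 6, Dsus4 ends at 13, Ebm7 ends at 19, C#6 ends at 24, Fadd9 ends at 29, Gsus4 ends at 30, Bbm ends at 31, Csus4 ends at 36, C# ends at 40, C6 ends at 43, Ebm7 ends at 46, F6 ends at 51.
Beat 51 falls within F6.

F6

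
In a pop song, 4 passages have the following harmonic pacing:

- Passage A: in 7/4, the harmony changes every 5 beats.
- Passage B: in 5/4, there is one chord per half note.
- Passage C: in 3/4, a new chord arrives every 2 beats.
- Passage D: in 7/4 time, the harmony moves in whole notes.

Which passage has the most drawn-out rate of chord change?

A: 7/5 = 1.4 chords/bar.
B: 5/2 = 2.5 chords/bar.
C: 3/2 = 1.5 chords/bar.
D: 7/4 = 1.75 chords/bar.
Slowest is A at 1.4 chords/bar.

Passage A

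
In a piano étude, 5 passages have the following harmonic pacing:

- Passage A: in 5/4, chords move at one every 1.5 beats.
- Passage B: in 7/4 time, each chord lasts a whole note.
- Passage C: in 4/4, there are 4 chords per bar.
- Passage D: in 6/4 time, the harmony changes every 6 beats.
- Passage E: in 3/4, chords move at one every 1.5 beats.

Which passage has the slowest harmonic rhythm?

A: 5/1.5 = 10/3 chords/bar.
B: 7/4 = 1.75 chords/bar.
C: 4/1 = 4 chords/bar.
D: 6/6 = 1 chord/bar.
E: 3/1.5 = 2 chords/bar.
Slowest is D at 1 chords/bar.

Passage D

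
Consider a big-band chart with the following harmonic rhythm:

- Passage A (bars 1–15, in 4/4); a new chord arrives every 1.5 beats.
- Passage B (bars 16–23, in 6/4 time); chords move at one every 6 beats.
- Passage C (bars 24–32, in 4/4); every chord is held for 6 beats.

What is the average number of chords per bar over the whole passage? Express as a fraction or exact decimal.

27/16 chords per bar

A: 15 bars of 4 beats is 60 beats; at 1.5 beats each that's 40 chords.
B: 8 bars of 6 beats is 48 beats; at 6 beats each that's 8 chords.
C: 9 bars of 4 beats is 36 beats; at 6 beats each that's 6 chords.
Overall: 54 chords over 32 bars → 54/32 = 27/16 chords per bar.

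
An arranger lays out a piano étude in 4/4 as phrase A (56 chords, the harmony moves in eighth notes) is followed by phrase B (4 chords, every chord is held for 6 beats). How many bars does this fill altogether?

13 bars

A: 56 × 0.5 = 28 beats = 7 bars.
B: 4 × 6 = 24 beats = 6 bars.
Total: 7 + 6 = 13 bars.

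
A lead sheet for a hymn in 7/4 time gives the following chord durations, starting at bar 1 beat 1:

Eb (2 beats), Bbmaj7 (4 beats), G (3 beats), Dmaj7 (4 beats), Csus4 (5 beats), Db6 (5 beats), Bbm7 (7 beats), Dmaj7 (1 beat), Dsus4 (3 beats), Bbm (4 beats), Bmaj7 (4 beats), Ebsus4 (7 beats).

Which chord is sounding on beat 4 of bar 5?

Beat 4 of bar 5 is beat (5−1)×7 + 4 = 32 overall.
Running totals: Eb ends at 2, Bbmaj7 ends at 6, G ends at 9, Dmaj7 ends at 13, Csus4 ends at 18, Db6 ends at 23, Bbm7 ends at 30, Dmaj7 ends at 31, Dsus4 ends at 34.
Beat 32 falls within Dsus4.

Dsus4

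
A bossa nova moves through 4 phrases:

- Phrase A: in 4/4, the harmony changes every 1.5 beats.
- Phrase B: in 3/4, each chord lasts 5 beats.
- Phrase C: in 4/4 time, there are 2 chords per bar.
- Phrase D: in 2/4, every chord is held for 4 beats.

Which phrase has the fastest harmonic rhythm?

Phrase A

A: 4 beats/bar ÷ 1.5 beats/chord = 8/3 chords/bar.
B: 3 beats/bar ÷ 5 beats/chord = 0.6 chords/bar.
C: 4 beats/bar ÷ 2 beats/chord = 2 chords/bar.
D: 2 beats/bar ÷ 4 beats/chord = 0.5 chords/bar.
Fastest is A at 8/3 chords/bar.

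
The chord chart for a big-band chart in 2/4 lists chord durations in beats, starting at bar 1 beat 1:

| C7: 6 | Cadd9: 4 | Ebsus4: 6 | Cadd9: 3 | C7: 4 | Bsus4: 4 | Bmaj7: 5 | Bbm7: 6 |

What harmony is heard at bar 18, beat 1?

Beat 1 of bar 18 is beat (18−1)×2 + 1 = 35 overall.
Running totals: C7 ends at 6, Cadd9 ends at 10, Ebsus4 ends at 16, Cadd9 ends at 19, C7 ends at 23, Bsus4 ends at 27, Bmaj7 ends at 32, Bbm7 ends at 38.
Beat 35 falls within Bbm7.

Bbm7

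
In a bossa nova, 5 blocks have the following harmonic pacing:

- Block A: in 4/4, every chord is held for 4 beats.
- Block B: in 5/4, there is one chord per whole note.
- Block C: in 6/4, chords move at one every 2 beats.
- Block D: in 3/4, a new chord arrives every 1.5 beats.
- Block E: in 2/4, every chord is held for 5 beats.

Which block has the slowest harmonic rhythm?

A: 4/4 = 1 chord/bar.
B: 5/4 = 1.25 chords/bar.
C: 6/2 = 3 chords/bar.
D: 3/1.5 = 2 chords/bar.
E: 2/5 = 0.4 chords/bar.
Slowest is E at 0.4 chords/bar.

Block E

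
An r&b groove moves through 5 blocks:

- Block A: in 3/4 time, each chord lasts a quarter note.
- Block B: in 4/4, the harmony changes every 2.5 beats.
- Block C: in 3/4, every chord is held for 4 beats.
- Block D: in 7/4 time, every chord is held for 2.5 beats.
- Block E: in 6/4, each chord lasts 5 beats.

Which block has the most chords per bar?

Block A

A: 3/1 = 3 chords/bar.
B: 4/2.5 = 1.6 chords/bar.
C: 3/4 = 0.75 chords/bar.
D: 7/2.5 = 2.8 chords/bar.
E: 6/5 = 1.2 chords/bar.
Fastest is A at 3 chords/bar.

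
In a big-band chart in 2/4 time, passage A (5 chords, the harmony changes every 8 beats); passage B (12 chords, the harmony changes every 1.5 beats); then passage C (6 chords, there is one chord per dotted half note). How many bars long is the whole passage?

38 bars

A: 5 × 8 = 40 beats = 20 bars.
B: 12 × 1.5 = 18 beats = 9 bars.
C: 6 × 3 = 18 beats = 9 bars.
Total: 20 + 9 + 9 = 38 bars.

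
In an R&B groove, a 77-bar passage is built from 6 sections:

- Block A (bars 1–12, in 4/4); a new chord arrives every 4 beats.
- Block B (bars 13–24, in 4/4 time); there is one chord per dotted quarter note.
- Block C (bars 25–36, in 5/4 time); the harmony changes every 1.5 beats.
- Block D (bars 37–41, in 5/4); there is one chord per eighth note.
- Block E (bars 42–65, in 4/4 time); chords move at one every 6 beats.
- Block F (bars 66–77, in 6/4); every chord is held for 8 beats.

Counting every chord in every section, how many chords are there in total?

159 chords

A: 12·4 = 48 beats, 48/4 = 12 chords.
B: 12·4 = 48 beats, 48/1.5 = 32 chords.
C: 12·5 = 60 beats, 60/1.5 = 40 chords.
D: 5·5 = 25 beats, 25/0.5 = 50 chords.
E: 24·4 = 96 beats, 96/6 = 16 chords.
F: 12·6 = 72 beats, 72/8 = 9 chords.
Total: 12 + 32 + 40 + 50 + 16 + 9 = 159.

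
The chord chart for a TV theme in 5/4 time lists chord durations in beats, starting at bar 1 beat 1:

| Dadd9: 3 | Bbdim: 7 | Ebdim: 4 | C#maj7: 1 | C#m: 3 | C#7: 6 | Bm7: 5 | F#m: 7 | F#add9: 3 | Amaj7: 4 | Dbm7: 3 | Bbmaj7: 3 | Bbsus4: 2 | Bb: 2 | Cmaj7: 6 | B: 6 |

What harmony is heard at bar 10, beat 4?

Beat 4 of bar 10 is beat (10−1)×5 + 4 = 49 overall.
Running totals: Dadd9 ends at 3, Bbdim ends at 10, Ebdim ends at 14, C#maj7 ends at 15, C#m ends at 18, C#7 ends at 24, Bm7 ends at 29, F#m ends at 36, F#add9 ends at 39, Amaj7 ends at 43, Dbm7 ends at 46, Bbmaj7 ends at 49.
Beat 49 falls within Bbmaj7.

Bbmaj7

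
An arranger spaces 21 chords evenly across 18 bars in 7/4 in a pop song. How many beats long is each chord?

6 beats

18 bars × 7 beats/bar = 126 beats total.
126 beats ÷ 21 chords = 6 beats per chord.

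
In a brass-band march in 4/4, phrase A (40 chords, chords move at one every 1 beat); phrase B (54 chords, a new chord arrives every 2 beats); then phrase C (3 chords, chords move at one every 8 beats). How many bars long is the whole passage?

43 bars

A: 40 × 1 = 40 beats = 10 bars.
B: 54 × 2 = 108 beats = 27 bars.
C: 3 × 8 = 24 beats = 6 bars.
Total: 10 + 27 + 6 = 43 bars.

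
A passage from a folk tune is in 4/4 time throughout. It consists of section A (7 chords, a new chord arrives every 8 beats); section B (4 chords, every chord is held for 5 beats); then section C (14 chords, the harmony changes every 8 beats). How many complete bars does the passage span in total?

A: 7 × 8 = 56 beats = 14 bars.
B: 4 × 5 = 20 beats = 5 bars.
C: 14 × 8 = 112 beats = 28 bars.
Total: 14 + 5 + 28 = 47 bars.

47 bars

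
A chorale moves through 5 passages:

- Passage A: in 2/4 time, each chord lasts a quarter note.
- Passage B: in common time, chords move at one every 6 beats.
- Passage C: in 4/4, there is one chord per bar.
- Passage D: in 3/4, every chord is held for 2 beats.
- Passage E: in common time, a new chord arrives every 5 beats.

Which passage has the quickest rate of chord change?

Passage A

A: each chord is 1 beat in 2/4, so 2 per bar.
B: each chord is 6 beats in 4/4, so 2/3 per bar.
C: each chord is 4 beats in 4/4, so 1 per bar.
D: each chord is 2 beats in 3/4, so 1.5 per bar.
E: each chord is 5 beats in 4/4, so 0.8 per bar.
Fastest is A at 2 chords/bar.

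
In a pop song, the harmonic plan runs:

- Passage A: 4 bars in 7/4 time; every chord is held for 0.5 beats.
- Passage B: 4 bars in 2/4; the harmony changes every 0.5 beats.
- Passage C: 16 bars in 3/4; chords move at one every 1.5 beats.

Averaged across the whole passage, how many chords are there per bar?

A: 4 bars of 7 beats is 28 beats; at 0.5 beats each that's 56 chords.
B: 4 bars of 2 beats is 8 beats; at 0.5 beats each that's 16 chords.
C: 16 bars of 3 beats is 48 beats; at 1.5 beats each that's 32 chords.
Overall: 104 chords over 24 bars → 104/24 = 13/3 chords per bar.

13/3 chords per bar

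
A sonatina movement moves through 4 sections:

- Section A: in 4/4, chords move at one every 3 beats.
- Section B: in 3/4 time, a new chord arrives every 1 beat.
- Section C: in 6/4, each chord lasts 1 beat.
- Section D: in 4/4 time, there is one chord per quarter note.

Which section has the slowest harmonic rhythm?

A: 4/3 = 4/3 chords/bar.
B: 3/1 = 3 chords/bar.
C: 6/1 = 6 chords/bar.
D: 4/1 = 4 chords/bar.
Slowest is A at 4/3 chords/bar.

Section A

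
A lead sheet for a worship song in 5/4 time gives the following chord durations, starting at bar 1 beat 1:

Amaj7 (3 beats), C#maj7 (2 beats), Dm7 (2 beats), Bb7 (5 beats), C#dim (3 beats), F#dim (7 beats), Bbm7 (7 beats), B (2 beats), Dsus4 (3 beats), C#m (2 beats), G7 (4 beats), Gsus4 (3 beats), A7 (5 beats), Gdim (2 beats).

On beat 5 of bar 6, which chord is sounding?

Beat 5 of bar 6 is beat (6−1)×5 + 5 = 30 overall.
Running totals: Amaj7 ends at 3, C#maj7 ends at 5, Dm7 ends at 7, Bb7 ends at 12, C#dim ends at 15, F#dim ends at 22, Bbm7 ends at 29, B ends at 31.
Beat 30 falls within B.

B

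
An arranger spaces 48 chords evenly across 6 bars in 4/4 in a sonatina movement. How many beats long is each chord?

0.5 beats

6 bars × 4 beats/bar = 24 beats total.
24 beats ÷ 48 chords = 0.5 beats per chord.
(That is an eighth note.)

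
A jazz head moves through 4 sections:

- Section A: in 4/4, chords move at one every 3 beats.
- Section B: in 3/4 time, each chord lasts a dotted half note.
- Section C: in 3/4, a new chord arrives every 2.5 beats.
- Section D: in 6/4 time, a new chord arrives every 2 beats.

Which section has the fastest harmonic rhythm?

A: 4 beats/bar ÷ 3 beats/chord = 4/3 chords/bar.
B: 3 beats/bar ÷ 3 beats/chord = 1 chord/bar.
C: 3 beats/bar ÷ 2.5 beats/chord = 1.2 chords/bar.
D: 6 beats/bar ÷ 2 beats/chord = 3 chords/bar.
Fastest is D at 3 chords/bar.

Section D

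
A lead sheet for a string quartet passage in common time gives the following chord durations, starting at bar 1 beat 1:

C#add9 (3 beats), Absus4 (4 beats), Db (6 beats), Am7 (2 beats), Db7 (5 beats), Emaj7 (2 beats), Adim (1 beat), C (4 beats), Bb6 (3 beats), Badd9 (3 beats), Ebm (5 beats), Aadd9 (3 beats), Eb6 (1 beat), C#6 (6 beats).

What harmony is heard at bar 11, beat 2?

Eb6

Beat 2 of bar 11 is beat (11−1)×4 + 2 = 42 overall.
Running totals: C#add9 ends at 3, Absus4 ends at 7, Db ends at 13, Am7 ends at 15, Db7 ends at 20, Emaj7 ends at 22, Adim ends at 23, C ends at 27, Bb6 ends at 30, Badd9 ends at 33, Ebm ends at 38, Aadd9 ends at 41, Eb6 ends at 42.
Beat 42 falls within Eb6.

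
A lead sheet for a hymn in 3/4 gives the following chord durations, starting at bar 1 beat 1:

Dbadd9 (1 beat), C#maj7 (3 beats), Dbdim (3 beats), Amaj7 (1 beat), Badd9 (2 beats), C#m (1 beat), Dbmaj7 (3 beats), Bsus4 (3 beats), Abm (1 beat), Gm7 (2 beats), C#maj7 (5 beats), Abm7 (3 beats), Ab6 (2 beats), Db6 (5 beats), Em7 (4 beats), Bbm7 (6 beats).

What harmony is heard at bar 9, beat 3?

Beat 3 of bar 9 is beat (9−1)×3 + 3 = 27 overall.
Running totals: Dbadd9 ends at 1, C#maj7 ends at 4, Dbdim ends at 7, Amaj7 ends at 8, Badd9 ends at 10, C#m ends at 11, Dbmaj7 ends at 14, Bsus4 ends at 17, Abm ends at 18, Gm7 ends at 20, C#maj7 ends at 25, Abm7 ends at 28.
Beat 27 falls within Abm7.

Abm7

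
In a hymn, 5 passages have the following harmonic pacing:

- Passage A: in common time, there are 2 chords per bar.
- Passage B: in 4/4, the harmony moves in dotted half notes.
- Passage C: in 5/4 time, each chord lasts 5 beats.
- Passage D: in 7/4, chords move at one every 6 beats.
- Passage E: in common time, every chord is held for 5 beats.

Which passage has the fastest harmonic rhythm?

Passage A

A: 4 beats/bar ÷ 2 beats/chord = 2 chords/bar.
B: 4 beats/bar ÷ 3 beats/chord = 4/3 chords/bar.
C: 5 beats/bar ÷ 5 beats/chord = 1 chord/bar.
D: 7 beats/bar ÷ 6 beats/chord = 7/6 chords/bar.
E: 4 beats/bar ÷ 5 beats/chord = 0.8 chords/bar.
Fastest is A at 2 chords/bar.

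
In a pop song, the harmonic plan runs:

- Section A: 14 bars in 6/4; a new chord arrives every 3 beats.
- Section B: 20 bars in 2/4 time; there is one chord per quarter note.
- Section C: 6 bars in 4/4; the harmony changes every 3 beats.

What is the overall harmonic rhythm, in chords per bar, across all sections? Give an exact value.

A: 14 × 6 = 84 beats ÷ 3 = 28 chords.
B: 20 × 2 = 40 beats ÷ 1 = 40 chords.
C: 6 × 4 = 24 beats ÷ 3 = 8 chords.
Overall: 76 chords over 40 bars → 76/40 = 1.9 chords per bar.

1.9 chords per bar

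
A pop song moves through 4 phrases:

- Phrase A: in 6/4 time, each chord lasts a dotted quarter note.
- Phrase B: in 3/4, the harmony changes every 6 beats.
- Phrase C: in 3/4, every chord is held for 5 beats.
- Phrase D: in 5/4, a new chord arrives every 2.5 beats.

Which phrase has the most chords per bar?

Phrase A

A: 6 beats/bar ÷ 1.5 beats/chord = 4 chords/bar.
B: 3 beats/bar ÷ 6 beats/chord = 0.5 chords/bar.
C: 3 beats/bar ÷ 5 beats/chord = 0.6 chords/bar.
D: 5 beats/bar ÷ 2.5 beats/chord = 2 chords/bar.
Fastest is A at 4 chords/bar.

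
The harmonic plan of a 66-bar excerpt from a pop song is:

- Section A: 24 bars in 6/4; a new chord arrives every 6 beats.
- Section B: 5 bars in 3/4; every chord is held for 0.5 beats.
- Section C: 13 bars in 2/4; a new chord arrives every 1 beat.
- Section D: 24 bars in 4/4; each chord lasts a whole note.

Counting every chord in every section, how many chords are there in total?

A has 144 beats and chords last 6 each, so 24 chords.
B has 15 beats and chords last 0.5 each, so 30 chords.
C has 26 beats and chords last 1 each, so 26 chords.
D has 96 beats and chords last 4 each, so 24 chords.
Total: 24 + 30 + 26 + 24 = 104.

104 chords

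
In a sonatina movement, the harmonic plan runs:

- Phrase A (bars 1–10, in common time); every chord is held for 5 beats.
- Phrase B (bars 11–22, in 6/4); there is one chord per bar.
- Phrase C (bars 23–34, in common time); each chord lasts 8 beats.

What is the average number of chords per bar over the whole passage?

A: 10 × 4 = 40 beats ÷ 5 = 8 chords.
B: 12 × 6 = 72 beats ÷ 6 = 12 chords.
C: 12 × 4 = 48 beats ÷ 8 = 6 chords.
Overall: 26 chords over 34 bars → 26/34 = 13/17 chords per bar.

13/17 chords per bar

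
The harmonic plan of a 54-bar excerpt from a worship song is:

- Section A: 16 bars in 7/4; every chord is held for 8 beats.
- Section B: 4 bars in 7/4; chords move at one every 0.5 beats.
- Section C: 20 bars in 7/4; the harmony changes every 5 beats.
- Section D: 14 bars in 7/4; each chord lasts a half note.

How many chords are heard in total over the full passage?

A: 16 bars × 7 beats = 112 beats; 8 beats/chord → 14 chords.
B: 4 bars × 7 beats = 28 beats; 0.5 beats/chord → 56 chords.
C: 20 bars × 7 beats = 140 beats; 5 beats/chord → 28 chords.
D: 14 bars × 7 beats = 98 beats; 2 beats/chord → 49 chords.
Total: 14 + 56 + 28 + 49 = 147.

147 chords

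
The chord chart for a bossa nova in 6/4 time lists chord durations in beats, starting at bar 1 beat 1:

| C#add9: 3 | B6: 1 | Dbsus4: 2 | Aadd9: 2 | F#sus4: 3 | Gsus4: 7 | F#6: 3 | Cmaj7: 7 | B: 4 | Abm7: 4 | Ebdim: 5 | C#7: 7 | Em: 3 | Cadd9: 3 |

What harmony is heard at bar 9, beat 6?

Cadd9

Beat 6 of bar 9 is beat (9−1)×6 + 6 = 54 overall.
Running totals: C#add9 ends at 3, B6 ends at 4, Dbsus4 ends at 6, Aadd9 ends at 8, F#sus4 ends at 11, Gsus4 ends at 18, F#6 ends at 21, Cmaj7 ends at 28, B ends at 32, Abm7 ends at 36, Ebdim ends at 41, C#7 ends at 48, Em ends at 51, Cadd9 ends at 54.
Beat 54 falls within Cadd9.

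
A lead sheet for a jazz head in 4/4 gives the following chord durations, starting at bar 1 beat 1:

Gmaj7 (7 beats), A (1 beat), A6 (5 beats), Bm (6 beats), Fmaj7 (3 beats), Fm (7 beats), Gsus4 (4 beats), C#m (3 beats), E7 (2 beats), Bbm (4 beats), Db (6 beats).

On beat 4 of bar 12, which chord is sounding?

Beat 4 of bar 12 is beat (12−1)×4 + 4 = 48 overall.
Running totals: Gmaj7 ends at 7, A ends at 8, A6 ends at 13, Bm ends at 19, Fmaj7 ends at 22, Fm ends at 29, Gsus4 ends at 33, C#m ends at 36, E7 ends at 38, Bbm ends at 42, Db ends at 48.
Beat 48 falls within Db.

Db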